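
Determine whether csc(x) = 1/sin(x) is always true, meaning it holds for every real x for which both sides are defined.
Claim: csc(x) = 1/sin(x).
Reasoning: csc(x) is by definition the reciprocal of sin(x), wherever sin(x) ≠ 0.
So the two sides agree for every real x for which both sides are defined.

Conclusion: Yes, this is an identity.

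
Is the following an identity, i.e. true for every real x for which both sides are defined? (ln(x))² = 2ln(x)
No, this is NOT an identity.

Claim: (ln(x))² = 2ln(x).
Test a specific point where both sides are defined: x = 2.
LHS = (ln(x))² ≈ 0.4805
RHS = 2ln(x) ≈ 1.3863
Since 0.4805 ≠ 1.3863, the equation fails at this point, so it cannot hold for every real x for which both sides are defined.
2ln(x) equals ln(x²), which is not the same as (ln x)².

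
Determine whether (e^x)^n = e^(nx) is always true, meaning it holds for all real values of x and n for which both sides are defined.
Yes, this is an identity.

Claim: (e^x)^n = e^(nx).
Reasoning: e^x is a positive real number, and for a positive base B and real exponent n, B^n = e^(n·ln B). With B = e^x, ln B = x, so (e^x)^n = e^(n·x).
So the two sides agree for all real values of x and n for which both sides are defined.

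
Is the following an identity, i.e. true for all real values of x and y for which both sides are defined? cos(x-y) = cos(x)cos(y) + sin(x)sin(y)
Claim: cos(x-y) = cos(x)cos(y) + sin(x)sin(y).
Reasoning: Replace y by -y in cos(x+y) = cos(x)cos(y) - sin(x)sin(y) and use cos(-y) = cos(y), sin(-y) = -sin(y): cos(x-y) = cos(x)cos(y) + sin(x)sin(y).
So the two sides agree for all real values of x and y for which both sides are defined.

Conclusion: Yes, this is an identity.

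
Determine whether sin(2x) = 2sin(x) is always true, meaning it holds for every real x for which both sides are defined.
Claim: sin(2x) = 2sin(x).
Test a specific point where both sides are defined: x = π/4.
LHS = sin(2x) ≈ 1.0000
RHS = 2sin(x) ≈ 1.4142
Since 1.0000 ≠ 1.4142, the equation fails at this point, so it cannot hold for every real x for which both sides are defined.
The correct double-angle formula is sin(2x) = 2sin(x)cos(x).

Conclusion: No, this is NOT an identity.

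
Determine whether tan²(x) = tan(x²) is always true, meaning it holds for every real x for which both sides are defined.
No, this is NOT an identity.

Claim: tan²(x) = tan(x²).
Test a specific point where both sides are defined: x = 3π/4.
LHS = tan²(x) ≈ 1.0000
RHS = tan(x²) ≈ -0.8977
Since 1.0000 ≠ -0.8977, the equation fails at this point, so it cannot hold for every real x for which both sides are defined.
tan²(x) means (tan x)², squaring the output; tan(x²) squares the input. These are different functions.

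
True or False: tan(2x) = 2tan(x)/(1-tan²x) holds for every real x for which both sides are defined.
True.

Claim: tan(2x) = 2tan(x)/(1-tan²x).
Reasoning: tan(2x) = sin(2x)/cos(2x) = 2sin(x)cos(x) / (cos²x - sin²x). Divide numerator and denominator by cos²x: 2tan(x) / (1 - tan²x).
So the two sides agree for every real x for which both sides are defined.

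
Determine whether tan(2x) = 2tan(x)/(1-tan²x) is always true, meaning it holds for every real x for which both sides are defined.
Claim: tan(2x) = 2tan(x)/(1-tan²x).
Reasoning: tan(2x) = sin(2x)/cos(2x) = 2sin(x)cos(x) / (cos²x - sin²x). Divide numerator and denominator by cos²x: 2tan(x) / (1 - tan²x).
So the two sides agree for every real x for which both sides are defined.

Conclusion: Yes, this is an identity.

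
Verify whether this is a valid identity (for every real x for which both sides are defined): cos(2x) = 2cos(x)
Claim: cos(2x) = 2cos(x).
Test a specific point where both sides are defined: x = π.
LHS = cos(2x) ≈ 1.0000
RHS = 2cos(x) ≈ -2.0000
Since 1.0000 ≠ -2.0000, the equation fails at this point, so it cannot hold for every real x for which both sides are defined.
The correct double-angle formula is cos(2x) = cos²x - sin²x.

Conclusion: No, this is NOT an identity.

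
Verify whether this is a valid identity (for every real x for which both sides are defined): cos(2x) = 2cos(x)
Claim: cos(2x) = 2cos(x).
Test a specific point where both sides are defined: x = π/6.
LHS = cos(2x) ≈ 0.5000
RHS = 2cos(x) ≈ 1.7321
Since 0.5000 ≠ 1.7321, the equation fails at this point, so it cannot hold for every real x for which both sides are defined.
The correct double-angle formula is cos(2x) = cos²x - sin²x.

Conclusion: No, this is NOT an identity.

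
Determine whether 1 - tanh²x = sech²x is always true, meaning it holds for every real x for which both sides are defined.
Claim: 1 - tanh²x = sech²x.
Reasoning: Divide cosh²x - sinh²x = 1 through by cosh²x (never zero): 1 - tanh²x = 1/cosh²x = sech²x.
So the two sides agree for every real x for which both sides are defined.

Conclusion: Yes, this is an identity.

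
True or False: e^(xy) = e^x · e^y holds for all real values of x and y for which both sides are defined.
Claim: e^(xy) = e^x · e^y.
Test a specific point where both sides are defined: x = 4, y = 1/2.
LHS = e^(xy) ≈ 7.3891
RHS = e^x · e^y ≈ 90.0171
Since 7.3891 ≠ 90.0171, the equation fails at this point, so it cannot hold for all real values of x and y for which both sides are defined.
e^x · e^y = e^(x+y), not e^(xy).

Conclusion: False.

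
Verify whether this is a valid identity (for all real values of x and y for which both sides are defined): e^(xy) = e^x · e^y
Claim: e^(xy) = e^x · e^y.
Test a specific point where both sides are defined: x = 5, y = 1.
LHS = e^(xy) ≈ 148.4132
RHS = e^x · e^y ≈ 403.4288
Since 148.4132 ≠ 403.4288, the equation fails at this point, so it cannot hold for all real values of x and y for which both sides are defined.
e^x · e^y = e^(x+y), not e^(xy).

Conclusion: No, this is NOT an identity.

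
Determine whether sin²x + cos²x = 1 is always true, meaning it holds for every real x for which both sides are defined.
Claim: sin²x + cos²x = 1.
Reasoning: The point (cos x, sin x) lies on the unit circle X² + Y² = 1, so cos²x + sin²x = 1 for every real x.
So the two sides agree for every real x for which both sides are defined.

Conclusion: Yes, this is an identity.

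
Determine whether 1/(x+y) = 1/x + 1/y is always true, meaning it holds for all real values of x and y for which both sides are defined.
Claim: 1/(x+y) = 1/x + 1/y.
Test a specific point where both sides are defined: x = 5, y = -1.
LHS = 1/(x+y) ≈ 0.2500
RHS = 1/x + 1/y ≈ -0.8000
Since 0.2500 ≠ -0.8000, the equation fails at this point, so it cannot hold for all real values of x and y for which both sides are defined.
1/x + 1/y = (x+y)/(xy), which is not 1/(x+y).

Conclusion: No, this is NOT an identity.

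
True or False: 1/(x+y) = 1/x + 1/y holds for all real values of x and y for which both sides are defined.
Claim: 1/(x+y) = 1/x + 1/y.
Test a specific point where both sides are defined: x = 1, y = 2.
LHS = 1/(x+y) ≈ 0.3333
RHS = 1/x + 1/y ≈ 1.5000
Since 0.3333 ≠ 1.5000, the equation fails at this point, so it cannot hold for all real values of x and y for which both sides are defined.
1/x + 1/y = (x+y)/(xy), which is not 1/(x+y).

Conclusion: False.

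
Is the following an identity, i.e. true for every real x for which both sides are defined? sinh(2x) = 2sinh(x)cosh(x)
Yes, this is an identity.

Claim: sinh(2x) = 2sinh(x)cosh(x).
Reasoning: 2sinh(x)cosh(x) = 2 · (e^x - e^-x)/2 · (e^x + e^-x)/2 = (e^(2x) - e^(-2x))/2 = sinh(2x).
So the two sides agree for every real x for which both sides are defined.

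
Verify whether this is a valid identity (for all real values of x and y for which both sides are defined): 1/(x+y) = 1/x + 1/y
Claim: 1/(x+y) = 1/x + 1/y.
Test a specific point where both sides are defined: x = -3, y = 5.
LHS = 1/(x+y) ≈ 0.5000
RHS = 1/x + 1/y ≈ -0.1333
Since 0.5000 ≠ -0.1333, the equation fails at this point, so it cannot hold for all real values of x and y for which both sides are defined.
1/x + 1/y = (x+y)/(xy), which is not 1/(x+y).

Conclusion: No, this is NOT an identity.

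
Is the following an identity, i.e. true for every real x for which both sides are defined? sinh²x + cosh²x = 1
Claim: sinh²x + cosh²x = 1.
Test a specific point where both sides are defined: x = 2.
LHS = sinh²x + cosh²x ≈ 27.3082
RHS = 1 ≈ 1.0000
Since 27.3082 ≠ 1.0000, the equation fails at this point, so it cannot hold for every real x for which both sides are defined.
The correct hyperbolic identity is cosh²x - sinh²x = 1 (a difference); the sum sinh²x + cosh²x equals cosh(2x).

Conclusion: No, this is NOT an identity.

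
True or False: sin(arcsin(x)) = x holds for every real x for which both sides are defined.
Claim: sin(arcsin(x)) = x.
Reasoning: For -1 ≤ x ≤ 1 (where arcsin is defined), arcsin(x) is by definition an angle whose sine equals x. Taking the sine of that angle returns x. (Note the other order, arcsin(sin x) = x, is NOT an identity.)
So the two sides agree for every real x for which both sides are defined.

Conclusion: True.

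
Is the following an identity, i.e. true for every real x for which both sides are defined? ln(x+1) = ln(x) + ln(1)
No, this is NOT an identity.

Claim: ln(x+1) = ln(x) + ln(1).
Test a specific point where both sides are defined: x = 1.
LHS = ln(x+1) ≈ 0.6931
RHS = ln(x) + ln(1) ≈ 0.0000
Since 0.6931 ≠ 0.0000, the equation fails at this point, so it cannot hold for every real x for which both sides are defined.
ln(1) = 0, so the right side is just ln(x), which differs from ln(x+1).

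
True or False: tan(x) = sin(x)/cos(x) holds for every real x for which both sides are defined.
True.

Claim: tan(x) = sin(x)/cos(x).
Reasoning: For an angle x whose terminal point on the unit circle is (cos x, sin x), tan(x) is defined as the ratio (second coordinate)/(first coordinate) = sin(x)/cos(x), wherever cos(x) ≠ 0.
So the two sides agree for every real x for which both sides are defined.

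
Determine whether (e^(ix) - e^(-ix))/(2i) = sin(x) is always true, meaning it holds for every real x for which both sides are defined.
Yes, this is an identity.

Claim: (e^(ix) - e^(-ix))/(2i) = sin(x).
Reasoning: By Euler's formula e^(ix) = cos(x) + i·sin(x) and e^(-ix) = cos(x) - i·sin(x). Subtracting cancels the cosine terms: e^(ix) - e^(-ix) = 2i·sin(x); divide by 2i.
So the two sides agree for every real x for which both sides are defined.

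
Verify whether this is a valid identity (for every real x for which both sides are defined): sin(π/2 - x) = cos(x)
Yes, this is an identity.

Claim: sin(π/2 - x) = cos(x).
Reasoning: Use sin(u - v) = sin(u)cos(v) - cos(u)sin(v) with u = π/2, v = x: sin(π/2)cos(x) - cos(π/2)sin(x) = 1·cos(x) - 0·sin(x) = cos(x).
So the two sides agree for every real x for which both sides are defined.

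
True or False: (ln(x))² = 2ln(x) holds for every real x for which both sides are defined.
Claim: (ln(x))² = 2ln(x).
Test a specific point where both sides are defined: x = 3/2.
LHS = (ln(x))² ≈ 0.1644
RHS = 2ln(x) ≈ 0.8109
Since 0.1644 ≠ 0.8109, the equation fails at this point, so it cannot hold for every real x for which both sides are defined.
2ln(x) equals ln(x²), which is not the same as (ln x)².

Conclusion: False.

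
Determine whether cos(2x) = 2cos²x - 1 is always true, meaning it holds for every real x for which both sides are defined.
Yes, this is an identity.

Claim: cos(2x) = 2cos²x - 1.
Reasoning: cos(2x) = cos²x - sin²x. Replace sin²x by 1 - cos²x: cos²x - (1 - cos²x) = 2cos²x - 1.
So the two sides agree for every real x for which both sides are defined.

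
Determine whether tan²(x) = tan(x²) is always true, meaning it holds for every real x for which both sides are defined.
No, this is NOT an identity.

Claim: tan²(x) = tan(x²).
Test a specific point where both sides are defined: x = -π/6.
LHS = tan²(x) ≈ 0.3333
RHS = tan(x²) ≈ 0.2812
Since 0.3333 ≠ 0.2812, the equation fails at this point, so it cannot hold for every real x for which both sides are defined.
tan²(x) means (tan x)², squaring the output; tan(x²) squares the input. These are different functions.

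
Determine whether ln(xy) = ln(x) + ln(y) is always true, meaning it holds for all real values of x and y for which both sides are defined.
Yes, this is an identity.

Claim: ln(xy) = ln(x) + ln(y).
Reasoning: Both sides are simultaneously defined only when x, y > 0. Write x = e^p, y = e^q (p = ln x, q = ln y). Then xy = e^p · e^q = e^(p+q), so ln(xy) = p + q = ln(x) + ln(y).
So the two sides agree for all real values of x and y for which both sides are defined.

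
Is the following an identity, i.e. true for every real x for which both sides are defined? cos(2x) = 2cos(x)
Claim: cos(2x) = 2cos(x).
Test a specific point where both sides are defined: x = π.
LHS = cos(2x) ≈ 1.0000
RHS = 2cos(x) ≈ -2.0000
Since 1.0000 ≠ -2.0000, the equation fails at this point, so it cannot hold for every real x for which both sides are defined.
The correct double-angle formula is cos(2x) = cos²x - sin²x.

Conclusion: No, this is NOT an identity.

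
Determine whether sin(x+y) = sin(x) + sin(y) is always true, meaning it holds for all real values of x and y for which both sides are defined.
No, this is NOT an identity.

Claim: sin(x+y) = sin(x) + sin(y).
Test a specific point where both sides are defined: x = π/4, y = π/6.
LHS = sin(x+y) ≈ 0.9659
RHS = sin(x) + sin(y) ≈ 1.2071
Since 0.9659 ≠ 1.2071, the equation fails at this point, so it cannot hold for all real values of x and y for which both sides are defined.
The correct expansion is sin(x+y) = sin(x)cos(y) + cos(x)sin(y); sine is not additive.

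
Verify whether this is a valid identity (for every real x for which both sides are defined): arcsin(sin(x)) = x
Claim: arcsin(sin(x)) = x.
Test a specific point where both sides are defined: x = π.
LHS = arcsin(sin(x)) ≈ 0.0000
RHS = x ≈ 3.1416
Since 0.0000 ≠ 3.1416, the equation fails at this point, so it cannot hold for every real x for which both sides are defined.
arcsin only returns values in [-π/2, π/2], so arcsin(sin(x)) = x holds only for x in that interval, not for all real x.

Conclusion: No, this is NOT an identity.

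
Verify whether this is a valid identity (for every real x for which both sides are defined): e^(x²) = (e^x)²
Claim: e^(x²) = (e^x)².
Test a specific point where both sides are defined: x = 3.
LHS = e^(x²) ≈ 8103.0839
RHS = (e^x)² ≈ 403.4288
Since 8103.0839 ≠ 403.4288, the equation fails at this point, so it cannot hold for every real x for which both sides are defined.
(e^x)² = e^(2x), and 2x ≠ x² in general.

Conclusion: No, this is NOT an identity.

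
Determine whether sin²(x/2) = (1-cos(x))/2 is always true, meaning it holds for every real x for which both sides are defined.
Yes, this is an identity.

Claim: sin²(x/2) = (1-cos(x))/2.
Reasoning: Use cos(2θ) = 1 - 2sin²θ with θ = x/2: cos(x) = 1 - 2sin²(x/2). Solving for sin²(x/2) gives (1 - cos(x))/2.
So the two sides agree for every real x for which both sides are defined.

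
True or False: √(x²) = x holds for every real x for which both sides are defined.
Claim: √(x²) = x.
Test a specific point where both sides are defined: x = -3.
LHS = √(x²) ≈ 3.0000
RHS = x ≈ -3.0000
Since 3.0000 ≠ -3.0000, the equation fails at this point, so it cannot hold for every real x for which both sides are defined.
√(x²) = |x|, which differs from x whenever x < 0 (both sides are defined for every real x).

Conclusion: False.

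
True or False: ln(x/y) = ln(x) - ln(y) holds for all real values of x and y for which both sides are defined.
True.

Claim: ln(x/y) = ln(x) - ln(y).
Reasoning: Both sides are simultaneously defined only when x, y > 0. Write x = e^p, y = e^q. Then x/y = e^(p-q), so ln(x/y) = p - q = ln(x) - ln(y).
So the two sides agree for all real values of x and y for which both sides are defined.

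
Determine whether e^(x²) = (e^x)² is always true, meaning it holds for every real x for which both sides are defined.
Claim: e^(x²) = (e^x)².
Test a specific point where both sides are defined: x = -2.
LHS = e^(x²) ≈ 54.5982
RHS = (e^x)² ≈ 0.0183
Since 54.5982 ≠ 0.0183, the equation fails at this point, so it cannot hold for every real x for which both sides are defined.
(e^x)² = e^(2x), and 2x ≠ x² in general.

Conclusion: No, this is NOT an identity.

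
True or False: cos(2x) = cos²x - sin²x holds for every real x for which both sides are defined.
Claim: cos(2x) = cos²x - sin²x.
Reasoning: Put y = x in the addition formula cos(x+y) = cos(x)cos(y) - sin(x)sin(y): cos(2x) = cos²x - sin²x.
So the two sides agree for every real x for which both sides are defined.

Conclusion: True.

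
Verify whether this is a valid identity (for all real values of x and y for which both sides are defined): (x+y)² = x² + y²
No, this is NOT an identity.

Claim: (x+y)² = x² + y².
Test a specific point where both sides are defined: x = 5, y = -1.
LHS = (x+y)² ≈ 16.0000
RHS = x² + y² ≈ 26.0000
Since 16.0000 ≠ 26.0000, the equation fails at this point, so it cannot hold for all real values of x and y for which both sides are defined.
The correct expansion is (x+y)² = x² + 2xy + y²; the cross term 2xy is missing.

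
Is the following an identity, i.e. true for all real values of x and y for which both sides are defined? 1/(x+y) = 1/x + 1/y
No, this is NOT an identity.

Claim: 1/(x+y) = 1/x + 1/y.
Test a specific point where both sides are defined: x = 5, y = -1.
LHS = 1/(x+y) ≈ 0.2500
RHS = 1/x + 1/y ≈ -0.8000
Since 0.2500 ≠ -0.8000, the equation fails at this point, so it cannot hold for all real values of x and y for which both sides are defined.
1/x + 1/y = (x+y)/(xy), which is not 1/(x+y).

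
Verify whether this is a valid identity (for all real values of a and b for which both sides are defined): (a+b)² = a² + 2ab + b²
Claim: (a+b)² = a² + 2ab + b².
Reasoning: Expand: (a+b)² = (a+b)(a+b) = a·a + a·b + b·a + b·b = a² + 2ab + b².
So the two sides agree for all real values of a and b for which both sides are defined.

Conclusion: Yes, this is an identity.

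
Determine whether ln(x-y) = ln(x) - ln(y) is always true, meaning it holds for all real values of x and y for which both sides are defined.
No, this is NOT an identity.

Claim: ln(x-y) = ln(x) - ln(y).
Test a specific point where both sides are defined: x = 3, y = 1/2.
LHS = ln(x-y) ≈ 0.9163
RHS = ln(x) - ln(y) ≈ 1.7918
Since 0.9163 ≠ 1.7918, the equation fails at this point, so it cannot hold for all real values of x and y for which both sides are defined.
ln(x) - ln(y) = ln(x/y), not ln(x-y).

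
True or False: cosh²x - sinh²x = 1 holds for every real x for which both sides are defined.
Claim: cosh²x - sinh²x = 1.
Reasoning: With cosh(x) = (e^x + e^-x)/2 and sinh(x) = (e^x - e^-x)/2: cosh²x = (e^(2x) + 2 + e^(-2x))/4 and sinh²x = (e^(2x) - 2 + e^(-2x))/4. Subtracting leaves 4/4 = 1.
So the two sides agree for every real x for which both sides are defined.

Conclusion: True.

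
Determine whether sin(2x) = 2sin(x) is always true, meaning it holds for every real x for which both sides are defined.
No, this is NOT an identity.

Claim: sin(2x) = 2sin(x).
Test a specific point where both sides are defined: x = -π/6.
LHS = sin(2x) ≈ -0.8660
RHS = 2sin(x) ≈ -1.0000
Since -0.8660 ≠ -1.0000, the equation fails at this point, so it cannot hold for every real x for which both sides are defined.
The correct double-angle formula is sin(2x) = 2sin(x)cos(x).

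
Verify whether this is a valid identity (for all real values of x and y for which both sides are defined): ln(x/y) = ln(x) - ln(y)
Yes, this is an identity.

Claim: ln(x/y) = ln(x) - ln(y).
Reasoning: Both sides are simultaneously defined only when x, y > 0. Write x = e^p, y = e^q. Then x/y = e^(p-q), so ln(x/y) = p - q = ln(x) - ln(y).
So the two sides agree for all real values of x and y for which both sides are defined.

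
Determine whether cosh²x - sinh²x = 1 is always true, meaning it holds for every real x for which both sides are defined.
Yes, this is an identity.

Claim: cosh²x - sinh²x = 1.
Reasoning: With cosh(x) = (e^x + e^-x)/2 and sinh(x) = (e^x - e^-x)/2: cosh²x = (e^(2x) + 2 + e^(-2x))/4 and sinh²x = (e^(2x) - 2 + e^(-2x))/4. Subtracting leaves 4/4 = 1.
So the two sides agree for every real x for which both sides are defined.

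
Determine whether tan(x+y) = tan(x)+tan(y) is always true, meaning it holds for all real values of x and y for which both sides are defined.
Claim: tan(x+y) = tan(x)+tan(y).
Test a specific point where both sides are defined: x = -π/4, y = π/6.
LHS = tan(x+y) ≈ -0.2679
RHS = tan(x)+tan(y) ≈ -0.4226
Since -0.2679 ≠ -0.4226, the equation fails at this point, so it cannot hold for all real values of x and y for which both sides are defined.
The correct formula is tan(x+y) = (tan(x) + tan(y))/(1 - tan(x)tan(y)).

Conclusion: No, this is NOT an identity.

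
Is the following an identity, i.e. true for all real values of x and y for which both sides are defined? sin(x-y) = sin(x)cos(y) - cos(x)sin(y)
Yes, this is an identity.

Claim: sin(x-y) = sin(x)cos(y) - cos(x)sin(y).
Reasoning: Replace y by -y in sin(x+y) = sin(x)cos(y) + cos(x)sin(y) and use cos(-y) = cos(y), sin(-y) = -sin(y): sin(x-y) = sin(x)cos(y) - cos(x)sin(y).
So the two sides agree for all real values of x and y for which both sides are defined.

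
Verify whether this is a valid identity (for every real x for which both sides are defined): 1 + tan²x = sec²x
Yes, this is an identity.

Claim: 1 + tan²x = sec²x.
Reasoning: Start from sin²x + cos²x = 1 and divide every term by cos²x (allowed wherever tan x and sec x are defined): tan²x + 1 = 1/cos²x = sec²x.
So the two sides agree for every real x for which both sides are defined.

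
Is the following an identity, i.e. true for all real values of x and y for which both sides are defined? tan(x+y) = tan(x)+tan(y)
Claim: tan(x+y) = tan(x)+tan(y).
Test a specific point where both sides are defined: x = -π/4, y = -π/6.
LHS = tan(x+y) ≈ -3.7321
RHS = tan(x)+tan(y) ≈ -1.5774
Since -3.7321 ≠ -1.5774, the equation fails at this point, so it cannot hold for all real values of x and y for which both sides are defined.
The correct formula is tan(x+y) = (tan(x) + tan(y))/(1 - tan(x)tan(y)).

Conclusion: No, this is NOT an identity.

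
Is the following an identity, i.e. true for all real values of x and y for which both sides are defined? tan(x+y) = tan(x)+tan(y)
Claim: tan(x+y) = tan(x)+tan(y).
Test a specific point where both sides are defined: x = π/3, y = π/4.
LHS = tan(x+y) ≈ -3.7321
RHS = tan(x)+tan(y) ≈ 2.7321
Since -3.7321 ≠ 2.7321, the equation fails at this point, so it cannot hold for all real values of x and y for which both sides are defined.
The correct formula is tan(x+y) = (tan(x) + tan(y))/(1 - tan(x)tan(y)).

Conclusion: No, this is NOT an identity.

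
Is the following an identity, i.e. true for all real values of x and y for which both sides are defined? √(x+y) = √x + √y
No, this is NOT an identity.

Claim: √(x+y) = √x + √y.
Test a specific point where both sides are defined: x = 2, y = 1.
LHS = √(x+y) ≈ 1.7321
RHS = √x + √y ≈ 2.4142
Since 1.7321 ≠ 2.4142, the equation fails at this point, so it cannot hold for all real values of x and y for which both sides are defined.
Squaring the right side gives x + 2√(xy) + y, not x + y.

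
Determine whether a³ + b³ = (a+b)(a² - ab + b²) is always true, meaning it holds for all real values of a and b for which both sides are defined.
Yes, this is an identity.

Claim: a³ + b³ = (a+b)(a² - ab + b²).
Reasoning: Expand the right side: (a+b)(a² - ab + b²) = a³ - a²b + ab² + a²b - ab² + b³ = a³ + b³ (the middle terms cancel in pairs).
So the two sides agree for all real values of a and b for which both sides are defined.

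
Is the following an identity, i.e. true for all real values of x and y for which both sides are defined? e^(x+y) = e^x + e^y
Claim: e^(x+y) = e^x + e^y.
Test a specific point where both sides are defined: x = 1/2, y = 3.
LHS = e^(x+y) ≈ 33.1155
RHS = e^x + e^y ≈ 21.7343
Since 33.1155 ≠ 21.7343, the equation fails at this point, so it cannot hold for all real values of x and y for which both sides are defined.
The correct rule is e^(x+y) = e^x · e^y (a product, not a sum).

Conclusion: No, this is NOT an identity.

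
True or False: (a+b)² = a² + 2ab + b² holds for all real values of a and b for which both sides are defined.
True.

Claim: (a+b)² = a² + 2ab + b².
Reasoning: Expand: (a+b)² = (a+b)(a+b) = a·a + a·b + b·a + b·b = a² + 2ab + b².
So the two sides agree for all real values of a and b for which both sides are defined.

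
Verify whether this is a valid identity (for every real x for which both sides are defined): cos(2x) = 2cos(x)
No, this is NOT an identity.

Claim: cos(2x) = 2cos(x).
Test a specific point where both sides are defined: x = π/6.
LHS = cos(2x) ≈ 0.5000
RHS = 2cos(x) ≈ 1.7321
Since 0.5000 ≠ 1.7321, the equation fails at this point, so it cannot hold for every real x for which both sides are defined.
The correct double-angle formula is cos(2x) = cos²x - sin²x.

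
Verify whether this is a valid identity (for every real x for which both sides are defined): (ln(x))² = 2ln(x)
No, this is NOT an identity.

Claim: (ln(x))² = 2ln(x).
Test a specific point where both sides are defined: x = 3.
LHS = (ln(x))² ≈ 1.2069
RHS = 2ln(x) ≈ 2.1972
Since 1.2069 ≠ 2.1972, the equation fails at this point, so it cannot hold for every real x for which both sides are defined.
2ln(x) equals ln(x²), which is not the same as (ln x)².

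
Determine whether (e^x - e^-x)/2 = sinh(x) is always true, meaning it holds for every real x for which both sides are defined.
Claim: (e^x - e^-x)/2 = sinh(x).
Reasoning: This is exactly the definition of the hyperbolic sine: sinh(x) := (e^x - e^-x)/2.
So the two sides agree for every real x for which both sides are defined.

Conclusion: Yes, this is an identity.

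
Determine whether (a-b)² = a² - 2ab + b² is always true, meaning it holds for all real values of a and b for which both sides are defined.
Yes, this is an identity.

Claim: (a-b)² = a² - 2ab + b².
Reasoning: Expand: (a-b)² = (a-b)(a-b) = a·a - a·b - b·a + b·b = a² - 2ab + b².
So the two sides agree for all real values of a and b for which both sides are defined.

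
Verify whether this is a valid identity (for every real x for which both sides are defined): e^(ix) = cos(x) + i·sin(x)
Claim: e^(ix) = cos(x) + i·sin(x).
Reasoning: Euler's formula. Expand e^(ix) = Σ (ix)^k / k!. Since i² = -1, the even-k terms are Σ (-1)^m x^(2m)/(2m)! = cos(x) and the odd-k terms are i · Σ (-1)^m x^(2m+1)/(2m+1)! = i·sin(x).
So the two sides agree for every real x for which both sides are defined.

Conclusion: Yes, this is an identity.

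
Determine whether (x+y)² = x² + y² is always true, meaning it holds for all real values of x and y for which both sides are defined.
Claim: (x+y)² = x² + y².
Test a specific point where both sides are defined: x = 3, y = 3.
LHS = (x+y)² ≈ 36.0000
RHS = x² + y² ≈ 18.0000
Since 36.0000 ≠ 18.0000, the equation fails at this point, so it cannot hold for all real values of x and y for which both sides are defined.
The correct expansion is (x+y)² = x² + 2xy + y²; the cross term 2xy is missing.

Conclusion: No, this is NOT an identity.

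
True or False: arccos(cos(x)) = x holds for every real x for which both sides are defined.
False.

Claim: arccos(cos(x)) = x.
Test a specific point where both sides are defined: x = -π/4.
LHS = arccos(cos(x)) ≈ 0.7854
RHS = x ≈ -0.7854
Since 0.7854 ≠ -0.7854, the equation fails at this point, so it cannot hold for every real x for which both sides are defined.
arccos only returns values in [0, π], so arccos(cos(x)) = x holds only for x in that interval, not for all real x.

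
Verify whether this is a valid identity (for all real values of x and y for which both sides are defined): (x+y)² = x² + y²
Claim: (x+y)² = x² + y².
Test a specific point where both sides are defined: x = 3/2, y = 2.
LHS = (x+y)² ≈ 12.2500
RHS = x² + y² ≈ 6.2500
Since 12.2500 ≠ 6.2500, the equation fails at this point, so it cannot hold for all real values of x and y for which both sides are defined.
The correct expansion is (x+y)² = x² + 2xy + y²; the cross term 2xy is missing.

Conclusion: No, this is NOT an identity.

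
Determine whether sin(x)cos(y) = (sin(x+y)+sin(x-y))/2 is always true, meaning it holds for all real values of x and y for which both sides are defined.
Yes, this is an identity.

Claim: sin(x)cos(y) = (sin(x+y)+sin(x-y))/2.
Reasoning: sin(x+y) = sin(x)cos(y) + cos(x)sin(y) and sin(x-y) = sin(x)cos(y) - cos(x)sin(y). Adding, sin(x+y) + sin(x-y) = 2sin(x)cos(y); divide by 2.
So the two sides agree for all real values of x and y for which both sides are defined.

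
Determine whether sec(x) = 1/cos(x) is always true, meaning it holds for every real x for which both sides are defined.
Claim: sec(x) = 1/cos(x).
Reasoning: sec(x) is by definition the reciprocal of cos(x), wherever cos(x) ≠ 0.
So the two sides agree for every real x for which both sides are defined.

Conclusion: Yes, this is an identity.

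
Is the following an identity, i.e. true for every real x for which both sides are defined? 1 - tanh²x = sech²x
Yes, this is an identity.

Claim: 1 - tanh²x = sech²x.
Reasoning: Divide cosh²x - sinh²x = 1 through by cosh²x (never zero): 1 - tanh²x = 1/cosh²x = sech²x.
So the two sides agree for every real x for which both sides are defined.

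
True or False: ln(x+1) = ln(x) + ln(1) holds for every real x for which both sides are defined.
False.

Claim: ln(x+1) = ln(x) + ln(1).
Test a specific point where both sides are defined: x = 2.
LHS = ln(x+1) ≈ 1.0986
RHS = ln(x) + ln(1) ≈ 0.6931
Since 1.0986 ≠ 0.6931, the equation fails at this point, so it cannot hold for every real x for which both sides are defined.
ln(1) = 0, so the right side is just ln(x), which differs from ln(x+1).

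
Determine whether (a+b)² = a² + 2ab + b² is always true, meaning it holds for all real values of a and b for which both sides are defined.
Yes, this is an identity.

Claim: (a+b)² = a² + 2ab + b².
Reasoning: Expand: (a+b)² = (a+b)(a+b) = a·a + a·b + b·a + b·b = a² + 2ab + b².
So the two sides agree for all real values of a and b for which both sides are defined.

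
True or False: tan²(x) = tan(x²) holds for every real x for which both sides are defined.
Claim: tan²(x) = tan(x²).
Test a specific point where both sides are defined: x = π.
LHS = tan²(x) ≈ 0.0000
RHS = tan(x²) ≈ 0.4767
Since 0.0000 ≠ 0.4767, the equation fails at this point, so it cannot hold for every real x for which both sides are defined.
tan²(x) means (tan x)², squaring the output; tan(x²) squares the input. These are different functions.

Conclusion: False.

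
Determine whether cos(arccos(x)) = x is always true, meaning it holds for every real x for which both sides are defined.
Claim: cos(arccos(x)) = x.
Reasoning: For -1 ≤ x ≤ 1 (where arccos is defined), arccos(x) is by definition an angle whose cosine equals x. Taking the cosine of that angle returns x. (Note the other order, arccos(cos x) = x, is NOT an identity.)
So the two sides agree for every real x for which both sides are defined.

Conclusion: Yes, this is an identity.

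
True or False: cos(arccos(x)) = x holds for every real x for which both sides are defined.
Claim: cos(arccos(x)) = x.
Reasoning: For -1 ≤ x ≤ 1 (where arccos is defined), arccos(x) is by definition an angle whose cosine equals x. Taking the cosine of that angle returns x. (Note the other order, arccos(cos x) = x, is NOT an identity.)
So the two sides agree for every real x for which both sides are defined.

Conclusion: True.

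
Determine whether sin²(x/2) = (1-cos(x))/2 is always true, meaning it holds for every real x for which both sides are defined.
Yes, this is an identity.

Claim: sin²(x/2) = (1-cos(x))/2.
Reasoning: Use cos(2θ) = 1 - 2sin²θ with θ = x/2: cos(x) = 1 - 2sin²(x/2). Solving for sin²(x/2) gives (1 - cos(x))/2.
So the two sides agree for every real x for which both sides are defined.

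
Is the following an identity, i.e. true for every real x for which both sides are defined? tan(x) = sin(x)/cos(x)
Yes, this is an identity.

Claim: tan(x) = sin(x)/cos(x).
Reasoning: For an angle x whose terminal point on the unit circle is (cos x, sin x), tan(x) is defined as the ratio (second coordinate)/(first coordinate) = sin(x)/cos(x), wherever cos(x) ≠ 0.
So the two sides agree for every real x for which both sides are defined.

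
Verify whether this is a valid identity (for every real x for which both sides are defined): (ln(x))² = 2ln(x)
Claim: (ln(x))² = 2ln(x).
Test a specific point where both sides are defined: x = 3/2.
LHS = (ln(x))² ≈ 0.1644
RHS = 2ln(x) ≈ 0.8109
Since 0.1644 ≠ 0.8109, the equation fails at this point, so it cannot hold for every real x for which both sides are defined.
2ln(x) equals ln(x²), which is not the same as (ln x)².

Conclusion: No, this is NOT an identity.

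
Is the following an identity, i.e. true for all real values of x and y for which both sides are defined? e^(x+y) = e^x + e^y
No, this is NOT an identity.

Claim: e^(x+y) = e^x + e^y.
Test a specific point where both sides are defined: x = 3, y = -2.
LHS = e^(x+y) ≈ 2.7183
RHS = e^x + e^y ≈ 20.2209
Since 2.7183 ≠ 20.2209, the equation fails at this point, so it cannot hold for all real values of x and y for which both sides are defined.
The correct rule is e^(x+y) = e^x · e^y (a product, not a sum).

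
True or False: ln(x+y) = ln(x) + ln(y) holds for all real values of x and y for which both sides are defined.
False.

Claim: ln(x+y) = ln(x) + ln(y).
Test a specific point where both sides are defined: x = 5, y = 3.
LHS = ln(x+y) ≈ 2.0794
RHS = ln(x) + ln(y) ≈ 2.7081
Since 2.0794 ≠ 2.7081, the equation fails at this point, so it cannot hold for all real values of x and y for which both sides are defined.
ln(x) + ln(y) = ln(xy), not ln(x+y).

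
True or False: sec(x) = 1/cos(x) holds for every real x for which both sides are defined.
True.

Claim: sec(x) = 1/cos(x).
Reasoning: sec(x) is by definition the reciprocal of cos(x), wherever cos(x) ≠ 0.
So the two sides agree for every real x for which both sides are defined.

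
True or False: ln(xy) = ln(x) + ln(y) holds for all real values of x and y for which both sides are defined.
Claim: ln(xy) = ln(x) + ln(y).
Reasoning: Both sides are simultaneously defined only when x, y > 0. Write x = e^p, y = e^q (p = ln x, q = ln y). Then xy = e^p · e^q = e^(p+q), so ln(xy) = p + q = ln(x) + ln(y).
So the two sides agree for all real values of x and y for which both sides are defined.

Conclusion: True.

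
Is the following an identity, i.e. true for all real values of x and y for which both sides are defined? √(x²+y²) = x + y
Claim: √(x²+y²) = x + y.
Test a specific point where both sides are defined: x = -3, y = -1.
LHS = √(x²+y²) ≈ 3.1623
RHS = x + y ≈ -4.0000
Since 3.1623 ≠ -4.0000, the equation fails at this point, so it cannot hold for all real values of x and y for which both sides are defined.
(x+y)² = x² + 2xy + y², not x² + y², so the square root does not split this way.

Conclusion: No, this is NOT an identity.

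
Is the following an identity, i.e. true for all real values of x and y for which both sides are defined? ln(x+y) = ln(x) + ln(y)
No, this is NOT an identity.

Claim: ln(x+y) = ln(x) + ln(y).
Test a specific point where both sides are defined: x = 1/2, y = 2.
LHS = ln(x+y) ≈ 0.9163
RHS = ln(x) + ln(y) ≈ 0.0000
Since 0.9163 ≠ 0.0000, the equation fails at this point, so it cannot hold for all real values of x and y for which both sides are defined.
ln(x) + ln(y) = ln(xy), not ln(x+y).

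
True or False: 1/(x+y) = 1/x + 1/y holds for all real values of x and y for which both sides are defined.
Claim: 1/(x+y) = 1/x + 1/y.
Test a specific point where both sides are defined: x = 4, y = 5.
LHS = 1/(x+y) ≈ 0.1111
RHS = 1/x + 1/y ≈ 0.4500
Since 0.1111 ≠ 0.4500, the equation fails at this point, so it cannot hold for all real values of x and y for which both sides are defined.
1/x + 1/y = (x+y)/(xy), which is not 1/(x+y).

Conclusion: False.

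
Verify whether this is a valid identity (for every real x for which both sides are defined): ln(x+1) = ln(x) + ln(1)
No, this is NOT an identity.

Claim: ln(x+1) = ln(x) + ln(1).
Test a specific point where both sides are defined: x = 5.
LHS = ln(x+1) ≈ 1.7918
RHS = ln(x) + ln(1) ≈ 1.6094
Since 1.7918 ≠ 1.6094, the equation fails at this point, so it cannot hold for every real x for which both sides are defined.
ln(1) = 0, so the right side is just ln(x), which differs from ln(x+1).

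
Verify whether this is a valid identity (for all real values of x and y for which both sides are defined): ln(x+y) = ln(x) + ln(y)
Claim: ln(x+y) = ln(x) + ln(y).
Test a specific point where both sides are defined: x = 3, y = 4.
LHS = ln(x+y) ≈ 1.9459
RHS = ln(x) + ln(y) ≈ 2.4849
Since 1.9459 ≠ 2.4849, the equation fails at this point, so it cannot hold for all real values of x and y for which both sides are defined.
ln(x) + ln(y) = ln(xy), not ln(x+y).

Conclusion: No, this is NOT an identity.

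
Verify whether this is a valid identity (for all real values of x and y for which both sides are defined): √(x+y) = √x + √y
No, this is NOT an identity.

Claim: √(x+y) = √x + √y.
Test a specific point where both sides are defined: x = 5, y = 3/2.
LHS = √(x+y) ≈ 2.5495
RHS = √x + √y ≈ 3.4608
Since 2.5495 ≠ 3.4608, the equation fails at this point, so it cannot hold for all real values of x and y for which both sides are defined.
Squaring the right side gives x + 2√(xy) + y, not x + y.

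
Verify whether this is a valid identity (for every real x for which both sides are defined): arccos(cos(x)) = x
No, this is NOT an identity.

Claim: arccos(cos(x)) = x.
Test a specific point where both sides are defined: x = -π/3.
LHS = arccos(cos(x)) ≈ 1.0472
RHS = x ≈ -1.0472
Since 1.0472 ≠ -1.0472, the equation fails at this point, so it cannot hold for every real x for which both sides are defined.
arccos only returns values in [0, π], so arccos(cos(x)) = x holds only for x in that interval, not for all real x.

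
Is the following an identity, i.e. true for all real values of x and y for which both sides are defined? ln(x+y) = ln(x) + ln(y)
No, this is NOT an identity.

Claim: ln(x+y) = ln(x) + ln(y).
Test a specific point where both sides are defined: x = 4, y = 1/2.
LHS = ln(x+y) ≈ 1.5041
RHS = ln(x) + ln(y) ≈ 0.6931
Since 1.5041 ≠ 0.6931, the equation fails at this point, so it cannot hold for all real values of x and y for which both sides are defined.
ln(x) + ln(y) = ln(xy), not ln(x+y).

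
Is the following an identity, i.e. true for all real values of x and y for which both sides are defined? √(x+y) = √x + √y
Claim: √(x+y) = √x + √y.
Test a specific point where both sides are defined: x = 3, y = 3/2.
LHS = √(x+y) ≈ 2.1213
RHS = √x + √y ≈ 2.9568
Since 2.1213 ≠ 2.9568, the equation fails at this point, so it cannot hold for all real values of x and y for which both sides are defined.
Squaring the right side gives x + 2√(xy) + y, not x + y.

Conclusion: No, this is NOT an identity.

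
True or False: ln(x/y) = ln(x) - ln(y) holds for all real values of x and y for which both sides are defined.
Claim: ln(x/y) = ln(x) - ln(y).
Reasoning: Both sides are simultaneously defined only when x, y > 0. Write x = e^p, y = e^q. Then x/y = e^(p-q), so ln(x/y) = p - q = ln(x) - ln(y).
So the two sides agree for all real values of x and y for which both sides are defined.

Conclusion: True.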